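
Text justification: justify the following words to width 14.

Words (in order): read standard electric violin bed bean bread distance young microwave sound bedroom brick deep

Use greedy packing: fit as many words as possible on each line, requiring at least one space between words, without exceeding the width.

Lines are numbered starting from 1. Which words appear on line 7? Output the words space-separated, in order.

Answer: sound bedroom

Derivation:
Line 1: ['read', 'standard'] (min_width=13, slack=1)
Line 2: ['electric'] (min_width=8, slack=6)
Line 3: ['violin', 'bed'] (min_width=10, slack=4)
Line 4: ['bean', 'bread'] (min_width=10, slack=4)
Line 5: ['distance', 'young'] (min_width=14, slack=0)
Line 6: ['microwave'] (min_width=9, slack=5)
Line 7: ['sound', 'bedroom'] (min_width=13, slack=1)
Line 8: ['brick', 'deep'] (min_width=10, slack=4)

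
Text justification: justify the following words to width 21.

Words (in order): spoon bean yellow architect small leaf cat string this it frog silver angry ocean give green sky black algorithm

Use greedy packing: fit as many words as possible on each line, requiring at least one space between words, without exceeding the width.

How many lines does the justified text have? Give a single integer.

Answer: 6

Derivation:
Line 1: ['spoon', 'bean', 'yellow'] (min_width=17, slack=4)
Line 2: ['architect', 'small', 'leaf'] (min_width=20, slack=1)
Line 3: ['cat', 'string', 'this', 'it'] (min_width=18, slack=3)
Line 4: ['frog', 'silver', 'angry'] (min_width=17, slack=4)
Line 5: ['ocean', 'give', 'green', 'sky'] (min_width=20, slack=1)
Line 6: ['black', 'algorithm'] (min_width=15, slack=6)
Total lines: 6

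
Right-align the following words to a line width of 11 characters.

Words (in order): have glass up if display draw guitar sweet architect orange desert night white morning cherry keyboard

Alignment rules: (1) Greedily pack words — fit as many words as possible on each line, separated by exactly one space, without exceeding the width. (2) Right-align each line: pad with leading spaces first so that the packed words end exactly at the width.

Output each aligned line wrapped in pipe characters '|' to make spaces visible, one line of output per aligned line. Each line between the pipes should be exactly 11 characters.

Answer: | have glass|
|      up if|
|    display|
|draw guitar|
|      sweet|
|  architect|
|     orange|
|     desert|
|night white|
|    morning|
|     cherry|
|   keyboard|

Derivation:
Line 1: ['have', 'glass'] (min_width=10, slack=1)
Line 2: ['up', 'if'] (min_width=5, slack=6)
Line 3: ['display'] (min_width=7, slack=4)
Line 4: ['draw', 'guitar'] (min_width=11, slack=0)
Line 5: ['sweet'] (min_width=5, slack=6)
Line 6: ['architect'] (min_width=9, slack=2)
Line 7: ['orange'] (min_width=6, slack=5)
Line 8: ['desert'] (min_width=6, slack=5)
Line 9: ['night', 'white'] (min_width=11, slack=0)
Line 10: ['morning'] (min_width=7, slack=4)
Line 11: ['cherry'] (min_width=6, slack=5)
Line 12: ['keyboard'] (min_width=8, slack=3)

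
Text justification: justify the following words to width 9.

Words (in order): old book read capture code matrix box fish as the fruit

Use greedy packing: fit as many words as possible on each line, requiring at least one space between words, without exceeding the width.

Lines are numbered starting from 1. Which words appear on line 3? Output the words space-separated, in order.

Answer: capture

Derivation:
Line 1: ['old', 'book'] (min_width=8, slack=1)
Line 2: ['read'] (min_width=4, slack=5)
Line 3: ['capture'] (min_width=7, slack=2)
Line 4: ['code'] (min_width=4, slack=5)
Line 5: ['matrix'] (min_width=6, slack=3)
Line 6: ['box', 'fish'] (min_width=8, slack=1)
Line 7: ['as', 'the'] (min_width=6, slack=3)
Line 8: ['fruit'] (min_width=5, slack=4)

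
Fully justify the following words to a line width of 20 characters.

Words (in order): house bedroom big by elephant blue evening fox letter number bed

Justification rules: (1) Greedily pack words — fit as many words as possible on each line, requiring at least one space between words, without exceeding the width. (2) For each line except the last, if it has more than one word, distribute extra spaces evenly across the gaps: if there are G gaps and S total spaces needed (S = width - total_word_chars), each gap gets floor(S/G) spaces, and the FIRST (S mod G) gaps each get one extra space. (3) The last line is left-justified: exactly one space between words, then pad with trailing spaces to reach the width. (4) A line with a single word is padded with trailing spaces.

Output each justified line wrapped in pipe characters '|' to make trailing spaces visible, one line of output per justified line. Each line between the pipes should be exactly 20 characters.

Answer: |house bedroom big by|
|elephant        blue|
|evening  fox  letter|
|number bed          |

Derivation:
Line 1: ['house', 'bedroom', 'big', 'by'] (min_width=20, slack=0)
Line 2: ['elephant', 'blue'] (min_width=13, slack=7)
Line 3: ['evening', 'fox', 'letter'] (min_width=18, slack=2)
Line 4: ['number', 'bed'] (min_width=10, slack=10)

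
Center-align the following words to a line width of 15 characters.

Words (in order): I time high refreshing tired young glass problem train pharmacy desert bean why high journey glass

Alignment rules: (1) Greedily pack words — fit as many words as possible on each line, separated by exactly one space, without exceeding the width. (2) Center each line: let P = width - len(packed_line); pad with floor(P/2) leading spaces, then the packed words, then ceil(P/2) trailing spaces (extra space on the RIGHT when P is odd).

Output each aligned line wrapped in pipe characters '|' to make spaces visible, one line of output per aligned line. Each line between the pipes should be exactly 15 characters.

Answer: |  I time high  |
|  refreshing   |
|  tired young  |
| glass problem |
|train pharmacy |
|desert bean why|
| high journey  |
|     glass     |

Derivation:
Line 1: ['I', 'time', 'high'] (min_width=11, slack=4)
Line 2: ['refreshing'] (min_width=10, slack=5)
Line 3: ['tired', 'young'] (min_width=11, slack=4)
Line 4: ['glass', 'problem'] (min_width=13, slack=2)
Line 5: ['train', 'pharmacy'] (min_width=14, slack=1)
Line 6: ['desert', 'bean', 'why'] (min_width=15, slack=0)
Line 7: ['high', 'journey'] (min_width=12, slack=3)
Line 8: ['glass'] (min_width=5, slack=10)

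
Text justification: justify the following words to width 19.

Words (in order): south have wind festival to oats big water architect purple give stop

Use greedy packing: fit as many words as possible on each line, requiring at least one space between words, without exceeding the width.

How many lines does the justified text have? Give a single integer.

Line 1: ['south', 'have', 'wind'] (min_width=15, slack=4)
Line 2: ['festival', 'to', 'oats'] (min_width=16, slack=3)
Line 3: ['big', 'water', 'architect'] (min_width=19, slack=0)
Line 4: ['purple', 'give', 'stop'] (min_width=16, slack=3)
Total lines: 4

Answer: 4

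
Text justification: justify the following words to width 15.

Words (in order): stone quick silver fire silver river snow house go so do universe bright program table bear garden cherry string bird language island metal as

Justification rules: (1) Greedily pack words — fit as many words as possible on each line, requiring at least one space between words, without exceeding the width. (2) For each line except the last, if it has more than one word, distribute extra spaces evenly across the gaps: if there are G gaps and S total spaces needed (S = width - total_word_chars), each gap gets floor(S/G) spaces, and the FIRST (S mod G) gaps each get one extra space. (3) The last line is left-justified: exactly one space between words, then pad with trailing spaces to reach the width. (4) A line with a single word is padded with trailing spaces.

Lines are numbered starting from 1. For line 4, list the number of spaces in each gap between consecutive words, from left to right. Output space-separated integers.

Answer: 2 2

Derivation:
Line 1: ['stone', 'quick'] (min_width=11, slack=4)
Line 2: ['silver', 'fire'] (min_width=11, slack=4)
Line 3: ['silver', 'river'] (min_width=12, slack=3)
Line 4: ['snow', 'house', 'go'] (min_width=13, slack=2)
Line 5: ['so', 'do', 'universe'] (min_width=14, slack=1)
Line 6: ['bright', 'program'] (min_width=14, slack=1)
Line 7: ['table', 'bear'] (min_width=10, slack=5)
Line 8: ['garden', 'cherry'] (min_width=13, slack=2)
Line 9: ['string', 'bird'] (min_width=11, slack=4)
Line 10: ['language', 'island'] (min_width=15, slack=0)
Line 11: ['metal', 'as'] (min_width=8, slack=7)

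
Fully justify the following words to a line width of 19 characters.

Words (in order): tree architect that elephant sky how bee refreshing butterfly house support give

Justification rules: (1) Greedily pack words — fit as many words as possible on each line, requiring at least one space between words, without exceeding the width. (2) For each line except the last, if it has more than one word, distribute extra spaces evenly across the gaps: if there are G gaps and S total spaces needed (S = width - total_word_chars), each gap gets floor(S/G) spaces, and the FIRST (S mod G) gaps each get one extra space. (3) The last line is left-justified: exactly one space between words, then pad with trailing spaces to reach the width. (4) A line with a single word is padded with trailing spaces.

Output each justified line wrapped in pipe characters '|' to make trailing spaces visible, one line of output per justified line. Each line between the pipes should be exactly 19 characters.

Answer: |tree architect that|
|elephant   sky  how|
|bee      refreshing|
|butterfly     house|
|support give       |

Derivation:
Line 1: ['tree', 'architect', 'that'] (min_width=19, slack=0)
Line 2: ['elephant', 'sky', 'how'] (min_width=16, slack=3)
Line 3: ['bee', 'refreshing'] (min_width=14, slack=5)
Line 4: ['butterfly', 'house'] (min_width=15, slack=4)
Line 5: ['support', 'give'] (min_width=12, slack=7)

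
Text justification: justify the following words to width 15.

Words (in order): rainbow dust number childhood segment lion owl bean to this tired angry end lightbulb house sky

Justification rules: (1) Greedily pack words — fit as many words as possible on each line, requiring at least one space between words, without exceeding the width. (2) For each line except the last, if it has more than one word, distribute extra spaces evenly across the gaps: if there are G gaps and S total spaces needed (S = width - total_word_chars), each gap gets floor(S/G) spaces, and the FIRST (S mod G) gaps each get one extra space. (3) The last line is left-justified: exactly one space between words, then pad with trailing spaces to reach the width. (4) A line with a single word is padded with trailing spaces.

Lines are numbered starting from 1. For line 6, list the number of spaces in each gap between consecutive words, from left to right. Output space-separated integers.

Line 1: ['rainbow', 'dust'] (min_width=12, slack=3)
Line 2: ['number'] (min_width=6, slack=9)
Line 3: ['childhood'] (min_width=9, slack=6)
Line 4: ['segment', 'lion'] (min_width=12, slack=3)
Line 5: ['owl', 'bean', 'to'] (min_width=11, slack=4)
Line 6: ['this', 'tired'] (min_width=10, slack=5)
Line 7: ['angry', 'end'] (min_width=9, slack=6)
Line 8: ['lightbulb', 'house'] (min_width=15, slack=0)
Line 9: ['sky'] (min_width=3, slack=12)

Answer: 6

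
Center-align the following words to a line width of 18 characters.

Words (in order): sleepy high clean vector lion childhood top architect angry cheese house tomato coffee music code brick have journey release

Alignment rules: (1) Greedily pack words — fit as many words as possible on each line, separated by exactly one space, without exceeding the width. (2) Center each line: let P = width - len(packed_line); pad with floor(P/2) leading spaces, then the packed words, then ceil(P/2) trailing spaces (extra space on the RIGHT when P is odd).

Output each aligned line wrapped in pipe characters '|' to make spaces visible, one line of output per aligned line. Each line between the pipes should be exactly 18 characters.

Answer: |sleepy high clean |
|   vector lion    |
|  childhood top   |
| architect angry  |
|   cheese house   |
|  tomato coffee   |
| music code brick |
|   have journey   |
|     release      |

Derivation:
Line 1: ['sleepy', 'high', 'clean'] (min_width=17, slack=1)
Line 2: ['vector', 'lion'] (min_width=11, slack=7)
Line 3: ['childhood', 'top'] (min_width=13, slack=5)
Line 4: ['architect', 'angry'] (min_width=15, slack=3)
Line 5: ['cheese', 'house'] (min_width=12, slack=6)
Line 6: ['tomato', 'coffee'] (min_width=13, slack=5)
Line 7: ['music', 'code', 'brick'] (min_width=16, slack=2)
Line 8: ['have', 'journey'] (min_width=12, slack=6)
Line 9: ['release'] (min_width=7, slack=11)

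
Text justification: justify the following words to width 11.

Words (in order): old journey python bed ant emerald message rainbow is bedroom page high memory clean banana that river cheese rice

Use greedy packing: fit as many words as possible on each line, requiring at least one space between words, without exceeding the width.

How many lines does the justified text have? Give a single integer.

Answer: 12

Derivation:
Line 1: ['old', 'journey'] (min_width=11, slack=0)
Line 2: ['python', 'bed'] (min_width=10, slack=1)
Line 3: ['ant', 'emerald'] (min_width=11, slack=0)
Line 4: ['message'] (min_width=7, slack=4)
Line 5: ['rainbow', 'is'] (min_width=10, slack=1)
Line 6: ['bedroom'] (min_width=7, slack=4)
Line 7: ['page', 'high'] (min_width=9, slack=2)
Line 8: ['memory'] (min_width=6, slack=5)
Line 9: ['clean'] (min_width=5, slack=6)
Line 10: ['banana', 'that'] (min_width=11, slack=0)
Line 11: ['river'] (min_width=5, slack=6)
Line 12: ['cheese', 'rice'] (min_width=11, slack=0)
Total lines: 12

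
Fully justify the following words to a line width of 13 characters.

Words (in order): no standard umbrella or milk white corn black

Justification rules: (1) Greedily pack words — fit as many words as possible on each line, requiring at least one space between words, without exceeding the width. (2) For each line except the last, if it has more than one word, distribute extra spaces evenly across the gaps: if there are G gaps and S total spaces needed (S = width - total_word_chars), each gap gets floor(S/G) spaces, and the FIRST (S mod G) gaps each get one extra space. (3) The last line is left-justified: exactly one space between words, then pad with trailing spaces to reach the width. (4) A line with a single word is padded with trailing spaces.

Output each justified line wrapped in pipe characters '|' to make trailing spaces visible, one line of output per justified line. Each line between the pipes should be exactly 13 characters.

Line 1: ['no', 'standard'] (min_width=11, slack=2)
Line 2: ['umbrella', 'or'] (min_width=11, slack=2)
Line 3: ['milk', 'white'] (min_width=10, slack=3)
Line 4: ['corn', 'black'] (min_width=10, slack=3)

Answer: |no   standard|
|umbrella   or|
|milk    white|
|corn black   |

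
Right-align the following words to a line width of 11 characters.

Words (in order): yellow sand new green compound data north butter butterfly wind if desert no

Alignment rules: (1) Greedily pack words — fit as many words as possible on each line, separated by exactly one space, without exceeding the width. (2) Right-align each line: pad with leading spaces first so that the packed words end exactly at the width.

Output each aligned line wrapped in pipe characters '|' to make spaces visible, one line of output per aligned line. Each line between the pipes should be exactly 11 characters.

Line 1: ['yellow', 'sand'] (min_width=11, slack=0)
Line 2: ['new', 'green'] (min_width=9, slack=2)
Line 3: ['compound'] (min_width=8, slack=3)
Line 4: ['data', 'north'] (min_width=10, slack=1)
Line 5: ['butter'] (min_width=6, slack=5)
Line 6: ['butterfly'] (min_width=9, slack=2)
Line 7: ['wind', 'if'] (min_width=7, slack=4)
Line 8: ['desert', 'no'] (min_width=9, slack=2)

Answer: |yellow sand|
|  new green|
|   compound|
| data north|
|     butter|
|  butterfly|
|    wind if|
|  desert no|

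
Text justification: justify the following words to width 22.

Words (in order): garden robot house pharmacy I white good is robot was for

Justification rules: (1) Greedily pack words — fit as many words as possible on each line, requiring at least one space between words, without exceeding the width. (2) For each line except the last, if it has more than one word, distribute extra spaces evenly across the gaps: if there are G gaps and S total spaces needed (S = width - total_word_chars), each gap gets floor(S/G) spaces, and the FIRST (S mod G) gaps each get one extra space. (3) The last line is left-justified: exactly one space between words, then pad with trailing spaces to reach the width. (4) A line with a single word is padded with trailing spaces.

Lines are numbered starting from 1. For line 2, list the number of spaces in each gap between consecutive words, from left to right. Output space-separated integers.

Line 1: ['garden', 'robot', 'house'] (min_width=18, slack=4)
Line 2: ['pharmacy', 'I', 'white', 'good'] (min_width=21, slack=1)
Line 3: ['is', 'robot', 'was', 'for'] (min_width=16, slack=6)

Answer: 2 1 1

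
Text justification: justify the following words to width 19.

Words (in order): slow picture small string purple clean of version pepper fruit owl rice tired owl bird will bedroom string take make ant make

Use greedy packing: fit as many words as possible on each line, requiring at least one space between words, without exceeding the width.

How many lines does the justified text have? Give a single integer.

Line 1: ['slow', 'picture', 'small'] (min_width=18, slack=1)
Line 2: ['string', 'purple', 'clean'] (min_width=19, slack=0)
Line 3: ['of', 'version', 'pepper'] (min_width=17, slack=2)
Line 4: ['fruit', 'owl', 'rice'] (min_width=14, slack=5)
Line 5: ['tired', 'owl', 'bird', 'will'] (min_width=19, slack=0)
Line 6: ['bedroom', 'string', 'take'] (min_width=19, slack=0)
Line 7: ['make', 'ant', 'make'] (min_width=13, slack=6)
Total lines: 7

Answer: 7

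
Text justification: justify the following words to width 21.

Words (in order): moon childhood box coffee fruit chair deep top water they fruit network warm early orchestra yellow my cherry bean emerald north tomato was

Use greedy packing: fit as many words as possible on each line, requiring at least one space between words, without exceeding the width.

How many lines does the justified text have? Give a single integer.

Answer: 8

Derivation:
Line 1: ['moon', 'childhood', 'box'] (min_width=18, slack=3)
Line 2: ['coffee', 'fruit', 'chair'] (min_width=18, slack=3)
Line 3: ['deep', 'top', 'water', 'they'] (min_width=19, slack=2)
Line 4: ['fruit', 'network', 'warm'] (min_width=18, slack=3)
Line 5: ['early', 'orchestra'] (min_width=15, slack=6)
Line 6: ['yellow', 'my', 'cherry', 'bean'] (min_width=21, slack=0)
Line 7: ['emerald', 'north', 'tomato'] (min_width=20, slack=1)
Line 8: ['was'] (min_width=3, slack=18)
Total lines: 8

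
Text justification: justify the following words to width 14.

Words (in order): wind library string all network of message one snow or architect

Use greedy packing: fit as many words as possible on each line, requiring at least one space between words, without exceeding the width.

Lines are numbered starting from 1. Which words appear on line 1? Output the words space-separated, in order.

Answer: wind library

Derivation:
Line 1: ['wind', 'library'] (min_width=12, slack=2)
Line 2: ['string', 'all'] (min_width=10, slack=4)
Line 3: ['network', 'of'] (min_width=10, slack=4)
Line 4: ['message', 'one'] (min_width=11, slack=3)
Line 5: ['snow', 'or'] (min_width=7, slack=7)
Line 6: ['architect'] (min_width=9, slack=5)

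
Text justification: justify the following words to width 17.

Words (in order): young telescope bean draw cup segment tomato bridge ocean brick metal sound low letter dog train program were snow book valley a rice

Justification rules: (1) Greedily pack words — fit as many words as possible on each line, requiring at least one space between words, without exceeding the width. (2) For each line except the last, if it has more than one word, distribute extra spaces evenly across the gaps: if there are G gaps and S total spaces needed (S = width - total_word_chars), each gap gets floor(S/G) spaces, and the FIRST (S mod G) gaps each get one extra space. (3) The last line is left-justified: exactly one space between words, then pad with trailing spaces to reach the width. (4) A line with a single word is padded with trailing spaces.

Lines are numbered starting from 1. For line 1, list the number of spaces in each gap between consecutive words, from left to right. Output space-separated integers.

Answer: 3

Derivation:
Line 1: ['young', 'telescope'] (min_width=15, slack=2)
Line 2: ['bean', 'draw', 'cup'] (min_width=13, slack=4)
Line 3: ['segment', 'tomato'] (min_width=14, slack=3)
Line 4: ['bridge', 'ocean'] (min_width=12, slack=5)
Line 5: ['brick', 'metal', 'sound'] (min_width=17, slack=0)
Line 6: ['low', 'letter', 'dog'] (min_width=14, slack=3)
Line 7: ['train', 'program'] (min_width=13, slack=4)
Line 8: ['were', 'snow', 'book'] (min_width=14, slack=3)
Line 9: ['valley', 'a', 'rice'] (min_width=13, slack=4)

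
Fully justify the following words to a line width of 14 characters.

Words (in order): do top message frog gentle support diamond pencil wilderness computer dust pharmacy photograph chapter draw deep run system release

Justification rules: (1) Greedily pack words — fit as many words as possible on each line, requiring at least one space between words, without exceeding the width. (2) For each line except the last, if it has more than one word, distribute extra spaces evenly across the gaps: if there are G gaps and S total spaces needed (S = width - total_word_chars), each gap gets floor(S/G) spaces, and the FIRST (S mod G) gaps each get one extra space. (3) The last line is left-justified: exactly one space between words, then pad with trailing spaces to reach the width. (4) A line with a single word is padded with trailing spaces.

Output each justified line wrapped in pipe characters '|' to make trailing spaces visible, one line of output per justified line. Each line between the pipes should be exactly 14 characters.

Answer: |do top message|
|frog    gentle|
|support       |
|diamond pencil|
|wilderness    |
|computer  dust|
|pharmacy      |
|photograph    |
|chapter   draw|
|deep       run|
|system release|

Derivation:
Line 1: ['do', 'top', 'message'] (min_width=14, slack=0)
Line 2: ['frog', 'gentle'] (min_width=11, slack=3)
Line 3: ['support'] (min_width=7, slack=7)
Line 4: ['diamond', 'pencil'] (min_width=14, slack=0)
Line 5: ['wilderness'] (min_width=10, slack=4)
Line 6: ['computer', 'dust'] (min_width=13, slack=1)
Line 7: ['pharmacy'] (min_width=8, slack=6)
Line 8: ['photograph'] (min_width=10, slack=4)
Line 9: ['chapter', 'draw'] (min_width=12, slack=2)
Line 10: ['deep', 'run'] (min_width=8, slack=6)
Line 11: ['system', 'release'] (min_width=14, slack=0)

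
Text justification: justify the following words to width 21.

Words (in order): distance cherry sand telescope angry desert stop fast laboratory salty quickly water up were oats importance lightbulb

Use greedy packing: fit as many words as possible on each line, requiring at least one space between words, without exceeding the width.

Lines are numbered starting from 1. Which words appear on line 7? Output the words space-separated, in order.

Answer: lightbulb

Derivation:
Line 1: ['distance', 'cherry', 'sand'] (min_width=20, slack=1)
Line 2: ['telescope', 'angry'] (min_width=15, slack=6)
Line 3: ['desert', 'stop', 'fast'] (min_width=16, slack=5)
Line 4: ['laboratory', 'salty'] (min_width=16, slack=5)
Line 5: ['quickly', 'water', 'up', 'were'] (min_width=21, slack=0)
Line 6: ['oats', 'importance'] (min_width=15, slack=6)
Line 7: ['lightbulb'] (min_width=9, slack=12)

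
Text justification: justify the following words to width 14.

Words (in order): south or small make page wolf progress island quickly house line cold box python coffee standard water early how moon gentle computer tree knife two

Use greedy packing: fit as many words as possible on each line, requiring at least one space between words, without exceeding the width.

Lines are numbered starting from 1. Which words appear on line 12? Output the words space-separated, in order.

Line 1: ['south', 'or', 'small'] (min_width=14, slack=0)
Line 2: ['make', 'page', 'wolf'] (min_width=14, slack=0)
Line 3: ['progress'] (min_width=8, slack=6)
Line 4: ['island', 'quickly'] (min_width=14, slack=0)
Line 5: ['house', 'line'] (min_width=10, slack=4)
Line 6: ['cold', 'box'] (min_width=8, slack=6)
Line 7: ['python', 'coffee'] (min_width=13, slack=1)
Line 8: ['standard', 'water'] (min_width=14, slack=0)
Line 9: ['early', 'how', 'moon'] (min_width=14, slack=0)
Line 10: ['gentle'] (min_width=6, slack=8)
Line 11: ['computer', 'tree'] (min_width=13, slack=1)
Line 12: ['knife', 'two'] (min_width=9, slack=5)

Answer: knife two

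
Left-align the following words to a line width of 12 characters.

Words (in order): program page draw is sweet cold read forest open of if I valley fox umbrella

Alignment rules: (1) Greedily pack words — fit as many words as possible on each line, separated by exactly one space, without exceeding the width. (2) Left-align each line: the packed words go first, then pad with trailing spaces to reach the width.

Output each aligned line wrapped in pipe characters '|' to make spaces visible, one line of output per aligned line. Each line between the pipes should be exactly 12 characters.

Answer: |program page|
|draw is     |
|sweet cold  |
|read forest |
|open of if I|
|valley fox  |
|umbrella    |

Derivation:
Line 1: ['program', 'page'] (min_width=12, slack=0)
Line 2: ['draw', 'is'] (min_width=7, slack=5)
Line 3: ['sweet', 'cold'] (min_width=10, slack=2)
Line 4: ['read', 'forest'] (min_width=11, slack=1)
Line 5: ['open', 'of', 'if', 'I'] (min_width=12, slack=0)
Line 6: ['valley', 'fox'] (min_width=10, slack=2)
Line 7: ['umbrella'] (min_width=8, slack=4)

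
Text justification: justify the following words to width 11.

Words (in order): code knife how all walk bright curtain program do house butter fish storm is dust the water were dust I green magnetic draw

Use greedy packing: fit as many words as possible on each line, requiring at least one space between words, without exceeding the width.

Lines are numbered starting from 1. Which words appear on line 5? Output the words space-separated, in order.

Line 1: ['code', 'knife'] (min_width=10, slack=1)
Line 2: ['how', 'all'] (min_width=7, slack=4)
Line 3: ['walk', 'bright'] (min_width=11, slack=0)
Line 4: ['curtain'] (min_width=7, slack=4)
Line 5: ['program', 'do'] (min_width=10, slack=1)
Line 6: ['house'] (min_width=5, slack=6)
Line 7: ['butter', 'fish'] (min_width=11, slack=0)
Line 8: ['storm', 'is'] (min_width=8, slack=3)
Line 9: ['dust', 'the'] (min_width=8, slack=3)
Line 10: ['water', 'were'] (min_width=10, slack=1)
Line 11: ['dust', 'I'] (min_width=6, slack=5)
Line 12: ['green'] (min_width=5, slack=6)
Line 13: ['magnetic'] (min_width=8, slack=3)
Line 14: ['draw'] (min_width=4, slack=7)

Answer: program do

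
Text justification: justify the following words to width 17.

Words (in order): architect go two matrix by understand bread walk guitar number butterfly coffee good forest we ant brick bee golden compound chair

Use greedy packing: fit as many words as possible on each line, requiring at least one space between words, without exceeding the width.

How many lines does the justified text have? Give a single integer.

Line 1: ['architect', 'go', 'two'] (min_width=16, slack=1)
Line 2: ['matrix', 'by'] (min_width=9, slack=8)
Line 3: ['understand', 'bread'] (min_width=16, slack=1)
Line 4: ['walk', 'guitar'] (min_width=11, slack=6)
Line 5: ['number', 'butterfly'] (min_width=16, slack=1)
Line 6: ['coffee', 'good'] (min_width=11, slack=6)
Line 7: ['forest', 'we', 'ant'] (min_width=13, slack=4)
Line 8: ['brick', 'bee', 'golden'] (min_width=16, slack=1)
Line 9: ['compound', 'chair'] (min_width=14, slack=3)
Total lines: 9

Answer: 9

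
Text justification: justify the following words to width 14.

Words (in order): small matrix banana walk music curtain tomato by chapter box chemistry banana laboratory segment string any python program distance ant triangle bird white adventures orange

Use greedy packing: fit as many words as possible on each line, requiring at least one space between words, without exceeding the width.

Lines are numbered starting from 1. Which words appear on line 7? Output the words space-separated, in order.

Answer: banana

Derivation:
Line 1: ['small', 'matrix'] (min_width=12, slack=2)
Line 2: ['banana', 'walk'] (min_width=11, slack=3)
Line 3: ['music', 'curtain'] (min_width=13, slack=1)
Line 4: ['tomato', 'by'] (min_width=9, slack=5)
Line 5: ['chapter', 'box'] (min_width=11, slack=3)
Line 6: ['chemistry'] (min_width=9, slack=5)
Line 7: ['banana'] (min_width=6, slack=8)
Line 8: ['laboratory'] (min_width=10, slack=4)
Line 9: ['segment', 'string'] (min_width=14, slack=0)
Line 10: ['any', 'python'] (min_width=10, slack=4)
Line 11: ['program'] (min_width=7, slack=7)
Line 12: ['distance', 'ant'] (min_width=12, slack=2)
Line 13: ['triangle', 'bird'] (min_width=13, slack=1)
Line 14: ['white'] (min_width=5, slack=9)
Line 15: ['adventures'] (min_width=10, slack=4)
Line 16: ['orange'] (min_width=6, slack=8)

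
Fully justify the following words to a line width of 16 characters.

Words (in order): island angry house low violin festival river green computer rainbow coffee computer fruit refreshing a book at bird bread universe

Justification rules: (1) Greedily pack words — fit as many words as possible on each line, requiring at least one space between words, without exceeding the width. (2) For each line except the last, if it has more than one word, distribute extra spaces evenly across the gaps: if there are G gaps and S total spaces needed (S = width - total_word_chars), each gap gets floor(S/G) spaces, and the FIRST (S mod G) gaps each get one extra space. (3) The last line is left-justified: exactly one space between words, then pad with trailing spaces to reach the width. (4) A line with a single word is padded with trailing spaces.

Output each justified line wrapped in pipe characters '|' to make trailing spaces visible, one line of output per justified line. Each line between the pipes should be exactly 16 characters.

Answer: |island     angry|
|house low violin|
|festival   river|
|green   computer|
|rainbow   coffee|
|computer   fruit|
|refreshing     a|
|book   at   bird|
|bread universe  |

Derivation:
Line 1: ['island', 'angry'] (min_width=12, slack=4)
Line 2: ['house', 'low', 'violin'] (min_width=16, slack=0)
Line 3: ['festival', 'river'] (min_width=14, slack=2)
Line 4: ['green', 'computer'] (min_width=14, slack=2)
Line 5: ['rainbow', 'coffee'] (min_width=14, slack=2)
Line 6: ['computer', 'fruit'] (min_width=14, slack=2)
Line 7: ['refreshing', 'a'] (min_width=12, slack=4)
Line 8: ['book', 'at', 'bird'] (min_width=12, slack=4)
Line 9: ['bread', 'universe'] (min_width=14, slack=2)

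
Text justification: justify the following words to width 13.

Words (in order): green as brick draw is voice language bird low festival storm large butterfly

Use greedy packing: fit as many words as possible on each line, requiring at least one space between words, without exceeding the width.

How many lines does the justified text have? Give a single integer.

Line 1: ['green', 'as'] (min_width=8, slack=5)
Line 2: ['brick', 'draw', 'is'] (min_width=13, slack=0)
Line 3: ['voice'] (min_width=5, slack=8)
Line 4: ['language', 'bird'] (min_width=13, slack=0)
Line 5: ['low', 'festival'] (min_width=12, slack=1)
Line 6: ['storm', 'large'] (min_width=11, slack=2)
Line 7: ['butterfly'] (min_width=9, slack=4)
Total lines: 7

Answer: 7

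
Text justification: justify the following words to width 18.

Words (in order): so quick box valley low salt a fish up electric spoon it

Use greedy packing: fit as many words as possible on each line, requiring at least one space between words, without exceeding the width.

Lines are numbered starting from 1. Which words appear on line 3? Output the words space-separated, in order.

Line 1: ['so', 'quick', 'box'] (min_width=12, slack=6)
Line 2: ['valley', 'low', 'salt', 'a'] (min_width=17, slack=1)
Line 3: ['fish', 'up', 'electric'] (min_width=16, slack=2)
Line 4: ['spoon', 'it'] (min_width=8, slack=10)

Answer: fish up electric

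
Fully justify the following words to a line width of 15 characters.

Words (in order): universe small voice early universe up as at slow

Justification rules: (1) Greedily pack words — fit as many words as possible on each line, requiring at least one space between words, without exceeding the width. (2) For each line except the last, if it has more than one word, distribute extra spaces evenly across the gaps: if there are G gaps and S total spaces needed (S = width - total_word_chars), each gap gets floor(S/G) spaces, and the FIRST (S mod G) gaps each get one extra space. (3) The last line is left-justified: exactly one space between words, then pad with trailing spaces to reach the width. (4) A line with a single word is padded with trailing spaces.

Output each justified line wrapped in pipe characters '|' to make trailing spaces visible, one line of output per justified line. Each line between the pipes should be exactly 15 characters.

Answer: |universe  small|
|voice     early|
|universe  up as|
|at slow        |

Derivation:
Line 1: ['universe', 'small'] (min_width=14, slack=1)
Line 2: ['voice', 'early'] (min_width=11, slack=4)
Line 3: ['universe', 'up', 'as'] (min_width=14, slack=1)
Line 4: ['at', 'slow'] (min_width=7, slack=8)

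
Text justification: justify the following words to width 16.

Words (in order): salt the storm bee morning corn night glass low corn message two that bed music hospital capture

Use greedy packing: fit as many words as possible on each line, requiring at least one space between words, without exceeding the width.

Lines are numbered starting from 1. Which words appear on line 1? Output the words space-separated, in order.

Answer: salt the storm

Derivation:
Line 1: ['salt', 'the', 'storm'] (min_width=14, slack=2)
Line 2: ['bee', 'morning', 'corn'] (min_width=16, slack=0)
Line 3: ['night', 'glass', 'low'] (min_width=15, slack=1)
Line 4: ['corn', 'message', 'two'] (min_width=16, slack=0)
Line 5: ['that', 'bed', 'music'] (min_width=14, slack=2)
Line 6: ['hospital', 'capture'] (min_width=16, slack=0)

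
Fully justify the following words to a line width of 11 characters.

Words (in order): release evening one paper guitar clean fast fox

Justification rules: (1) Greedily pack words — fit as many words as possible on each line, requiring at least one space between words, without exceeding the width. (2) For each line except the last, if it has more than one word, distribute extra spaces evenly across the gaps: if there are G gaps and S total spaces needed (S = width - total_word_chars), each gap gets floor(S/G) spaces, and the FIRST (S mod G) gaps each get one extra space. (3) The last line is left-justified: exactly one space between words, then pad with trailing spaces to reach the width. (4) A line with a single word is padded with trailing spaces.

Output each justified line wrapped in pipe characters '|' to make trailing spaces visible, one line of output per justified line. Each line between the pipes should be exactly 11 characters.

Answer: |release    |
|evening one|
|paper      |
|guitar     |
|clean  fast|
|fox        |

Derivation:
Line 1: ['release'] (min_width=7, slack=4)
Line 2: ['evening', 'one'] (min_width=11, slack=0)
Line 3: ['paper'] (min_width=5, slack=6)
Line 4: ['guitar'] (min_width=6, slack=5)
Line 5: ['clean', 'fast'] (min_width=10, slack=1)
Line 6: ['fox'] (min_width=3, slack=8)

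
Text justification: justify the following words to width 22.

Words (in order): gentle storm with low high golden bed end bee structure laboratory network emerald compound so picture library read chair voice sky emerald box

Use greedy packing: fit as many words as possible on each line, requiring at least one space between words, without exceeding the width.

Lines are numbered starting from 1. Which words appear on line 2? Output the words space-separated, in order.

Answer: high golden bed end

Derivation:
Line 1: ['gentle', 'storm', 'with', 'low'] (min_width=21, slack=1)
Line 2: ['high', 'golden', 'bed', 'end'] (min_width=19, slack=3)
Line 3: ['bee', 'structure'] (min_width=13, slack=9)
Line 4: ['laboratory', 'network'] (min_width=18, slack=4)
Line 5: ['emerald', 'compound', 'so'] (min_width=19, slack=3)
Line 6: ['picture', 'library', 'read'] (min_width=20, slack=2)
Line 7: ['chair', 'voice', 'sky'] (min_width=15, slack=7)
Line 8: ['emerald', 'box'] (min_width=11, slack=11)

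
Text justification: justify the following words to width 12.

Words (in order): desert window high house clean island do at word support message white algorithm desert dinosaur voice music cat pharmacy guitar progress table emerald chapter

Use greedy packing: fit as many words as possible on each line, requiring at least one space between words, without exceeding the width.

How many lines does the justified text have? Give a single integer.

Answer: 17

Derivation:
Line 1: ['desert'] (min_width=6, slack=6)
Line 2: ['window', 'high'] (min_width=11, slack=1)
Line 3: ['house', 'clean'] (min_width=11, slack=1)
Line 4: ['island', 'do', 'at'] (min_width=12, slack=0)
Line 5: ['word', 'support'] (min_width=12, slack=0)
Line 6: ['message'] (min_width=7, slack=5)
Line 7: ['white'] (min_width=5, slack=7)
Line 8: ['algorithm'] (min_width=9, slack=3)
Line 9: ['desert'] (min_width=6, slack=6)
Line 10: ['dinosaur'] (min_width=8, slack=4)
Line 11: ['voice', 'music'] (min_width=11, slack=1)
Line 12: ['cat', 'pharmacy'] (min_width=12, slack=0)
Line 13: ['guitar'] (min_width=6, slack=6)
Line 14: ['progress'] (min_width=8, slack=4)
Line 15: ['table'] (min_width=5, slack=7)
Line 16: ['emerald'] (min_width=7, slack=5)
Line 17: ['chapter'] (min_width=7, slack=5)
Total lines: 17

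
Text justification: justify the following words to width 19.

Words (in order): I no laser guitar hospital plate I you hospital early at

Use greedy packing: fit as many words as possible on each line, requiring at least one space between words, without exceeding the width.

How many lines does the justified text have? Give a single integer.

Line 1: ['I', 'no', 'laser', 'guitar'] (min_width=17, slack=2)
Line 2: ['hospital', 'plate', 'I'] (min_width=16, slack=3)
Line 3: ['you', 'hospital', 'early'] (min_width=18, slack=1)
Line 4: ['at'] (min_width=2, slack=17)
Total lines: 4

Answer: 4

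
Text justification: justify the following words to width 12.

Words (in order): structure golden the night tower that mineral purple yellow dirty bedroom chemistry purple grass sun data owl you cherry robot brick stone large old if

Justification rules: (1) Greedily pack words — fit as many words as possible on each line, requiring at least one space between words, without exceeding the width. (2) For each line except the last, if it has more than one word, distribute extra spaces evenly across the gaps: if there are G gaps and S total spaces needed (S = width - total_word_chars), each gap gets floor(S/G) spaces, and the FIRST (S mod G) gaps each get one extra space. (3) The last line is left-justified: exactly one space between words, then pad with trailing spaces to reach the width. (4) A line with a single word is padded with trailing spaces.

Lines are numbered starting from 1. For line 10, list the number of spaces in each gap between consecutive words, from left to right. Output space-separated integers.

Answer: 1 1

Derivation:
Line 1: ['structure'] (min_width=9, slack=3)
Line 2: ['golden', 'the'] (min_width=10, slack=2)
Line 3: ['night', 'tower'] (min_width=11, slack=1)
Line 4: ['that', 'mineral'] (min_width=12, slack=0)
Line 5: ['purple'] (min_width=6, slack=6)
Line 6: ['yellow', 'dirty'] (min_width=12, slack=0)
Line 7: ['bedroom'] (min_width=7, slack=5)
Line 8: ['chemistry'] (min_width=9, slack=3)
Line 9: ['purple', 'grass'] (min_width=12, slack=0)
Line 10: ['sun', 'data', 'owl'] (min_width=12, slack=0)
Line 11: ['you', 'cherry'] (min_width=10, slack=2)
Line 12: ['robot', 'brick'] (min_width=11, slack=1)
Line 13: ['stone', 'large'] (min_width=11, slack=1)
Line 14: ['old', 'if'] (min_width=6, slack=6)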